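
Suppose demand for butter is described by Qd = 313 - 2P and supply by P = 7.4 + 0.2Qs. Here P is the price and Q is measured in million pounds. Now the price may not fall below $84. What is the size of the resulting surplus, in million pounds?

238

Rearranging supply gives Qs = 5P - 37. Without the control the market clears where 313 - 2P = 5P - 37, i.e. P* = 50 and Q* = 213.
Since 84 > 50, the floor is binding.
At P = 84: Qd = 313 - 2·84 = 145 and Qs = 5·84 - 37 = 383.
Surplus = Qs - Qd = 383 - 145 = 238.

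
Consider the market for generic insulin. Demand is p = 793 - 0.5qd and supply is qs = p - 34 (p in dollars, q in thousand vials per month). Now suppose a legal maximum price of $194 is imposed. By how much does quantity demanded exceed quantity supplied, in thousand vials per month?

1038

Rearranging demand gives qd = 1586 - 2p. Equilibrium: 1586 - 2p = p - 34, so 1620 = 3p and p* = 540, q* = 506.
The ceiling of 194 is below the equilibrium price 540, so it binds.
At p = 194: qd = 1586 - 2·194 = 1198 and qs = 194 - 34 = 160.
Shortage = qd - qs = 1198 - 160 = 1038.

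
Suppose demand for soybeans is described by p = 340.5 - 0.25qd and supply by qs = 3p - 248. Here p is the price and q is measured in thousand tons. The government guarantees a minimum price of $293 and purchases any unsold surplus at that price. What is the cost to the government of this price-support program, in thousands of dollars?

Rearranging demand gives qd = 1362 - 4p. Equilibrium: 1362 - 4p = 3p - 248, so 1610 = 7p and p* = 230, q* = 442.
The floor of 293 is above the equilibrium price 230, so it binds.
At p = 293: qd = 1362 - 4·293 = 190 and qs = 3·293 - 248 = 631.
Surplus = qs - qd = 441.
Government expenditure = surplus × support price = 441 × 293 = 129213.

129213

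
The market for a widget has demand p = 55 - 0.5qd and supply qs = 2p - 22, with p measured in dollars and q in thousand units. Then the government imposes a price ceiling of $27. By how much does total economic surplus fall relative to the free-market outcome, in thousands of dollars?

72

Rearranging demand gives qd = 110 - 2p. Equilibrium: 110 - 2p = 2p - 22, so 132 = 4p and p* = 33, q* = 44.
Because the ceiling (27) lies below the market-clearing price, it is binding.
At p = 27: qd = 110 - 2·27 = 56 and qs = 2·27 - 22 = 32.
Quantity traded falls to 32. At q = 32 the demand price is (110 - 32)/2 = 39 and the supply price is (22 + 32)/2 = 27.
Deadweight loss = ½ · (39 - 27) · (44 - 32) = ½ · 12 · 12 = 72.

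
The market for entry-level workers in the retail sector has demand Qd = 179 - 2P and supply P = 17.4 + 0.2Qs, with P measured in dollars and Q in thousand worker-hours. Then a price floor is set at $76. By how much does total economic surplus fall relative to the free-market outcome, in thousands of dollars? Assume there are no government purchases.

2021.6

Rearranging supply gives Qs = 5P - 87. In a free market, 179 - 2P = 5P - 87 gives the equilibrium P* = 38, Q* = 103.
The floor of 76 is above the equilibrium price 38, so it binds.
At P = 76: Qd = 179 - 2·76 = 27 and Qs = 5·76 - 87 = 293.
Quantity traded falls to 27. At Q = 27 the demand price is (179 - 27)/2 = 76 and the supply price is (87 + 27)/5 = 22.8.
Deadweight loss = ½ · (76 - 22.8) · (103 - 27) = ½ · 53.2 · 76 = 2021.6.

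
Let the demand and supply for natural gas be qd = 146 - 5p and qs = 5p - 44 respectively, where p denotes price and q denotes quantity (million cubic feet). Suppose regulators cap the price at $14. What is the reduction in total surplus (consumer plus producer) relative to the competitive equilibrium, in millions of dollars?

In a free market, 146 - 5p = 5p - 44 gives the equilibrium p* = 19, q* = 51.
Because the ceiling (14) lies below the market-clearing price, it is binding.
At p = 14: qd = 146 - 5·14 = 76 and qs = 5·14 - 44 = 26.
Quantity traded falls to 26. At q = 26 the demand price is (146 - 26)/5 = 24 and the supply price is (44 + 26)/5 = 14.
Deadweight loss = ½ · (24 - 14) · (51 - 26) = ½ · 10 · 25 = 125.

125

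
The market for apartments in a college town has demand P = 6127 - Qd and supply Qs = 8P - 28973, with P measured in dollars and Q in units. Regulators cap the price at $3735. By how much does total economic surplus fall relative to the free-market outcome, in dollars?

980100

Rearranging demand gives Qd = 6127 - P. Without the control the market clears where 6127 - P = 8P - 28973, i.e. P* = 3900 and Q* = 2227.
Since 3735 < 3900, the ceiling is binding.
At P = 3735: Qd = 6127 - 3735 = 2392 and Qs = 8·3735 - 28973 = 907.
Quantity traded falls to 907. At Q = 907 the demand price is 6127 - 907 = 5220 and the supply price is (28973 + 907)/8 = 3735.
Deadweight loss = ½ · (5220 - 3735) · (2227 - 907) = ½ · 1485 · 1320 = 980100.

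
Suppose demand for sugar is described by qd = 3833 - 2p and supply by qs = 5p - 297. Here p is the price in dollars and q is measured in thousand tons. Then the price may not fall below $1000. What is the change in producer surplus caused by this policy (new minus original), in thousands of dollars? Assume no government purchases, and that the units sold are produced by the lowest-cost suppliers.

Without the control the market clears where 3833 - 2p = 5p - 297, i.e. p* = 590 and q* = 2653.
Since 1000 > 590, the floor is binding.
At p = 1000: qd = 3833 - 2·1000 = 1833 and qs = 5·1000 - 297 = 4703.
Producer surplus without the control is ½ · (590 - 59.4) · 2653 = 703840.9.
With the floor, 1833 units are sold at 1000. The supply price at q = 1833 is 426, so PS = ½ · [(1000 - 59.4) + (1000 - 426)] · 1833 = 1388130.9.
Change in producer surplus = 1388130.9 - 703840.9 = 684290.

684290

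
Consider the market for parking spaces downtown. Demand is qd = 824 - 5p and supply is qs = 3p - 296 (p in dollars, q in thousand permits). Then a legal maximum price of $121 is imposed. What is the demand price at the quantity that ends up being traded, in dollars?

151.4

Setting quantity demanded equal to quantity supplied, 824 - 5p = 3p - 296, gives p* = 140 and q* = 124.
Since 121 < 140, the ceiling is binding.
At p = 121: qd = 824 - 5·121 = 219 and qs = 3·121 - 296 = 67.
Only 67 units reach the market. On the demand curve, the marginal buyer's willingness to pay at q = 67 is (824 - 67)/5 = 151.4.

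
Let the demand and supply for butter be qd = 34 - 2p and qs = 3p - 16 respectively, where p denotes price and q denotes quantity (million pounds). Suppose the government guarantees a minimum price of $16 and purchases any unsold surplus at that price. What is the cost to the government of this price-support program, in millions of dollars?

480

Equilibrium: 34 - 2p = 3p - 16, so 50 = 5p and p* = 10, q* = 14.
Since 16 > 10, the floor is binding.
At p = 16: qd = 34 - 2·16 = 2 and qs = 3·16 - 16 = 32.
Surplus = qs - qd = 30.
Government expenditure = surplus × support price = 30 × 16 = 480.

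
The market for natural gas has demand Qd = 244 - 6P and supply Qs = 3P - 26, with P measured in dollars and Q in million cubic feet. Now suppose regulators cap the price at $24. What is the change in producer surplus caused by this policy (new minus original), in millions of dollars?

Equilibrium: 244 - 6P = 3P - 26, so 270 = 9P and P* = 30, Q* = 64.
The ceiling of 24 is below the equilibrium price 30, so it binds.
At P = 24: Qd = 244 - 6·24 = 100 and Qs = 3·24 - 26 = 46.
Producer surplus without the control is ½ · (30 - 26/3) · 64 = 2048/3.
With the ceiling, producers sell 46 units at 24, so PS = ½ · (24 - 26/3) · 46 = 1058/3.
Change in producer surplus = 1058/3 - 2048/3 = -330.

-330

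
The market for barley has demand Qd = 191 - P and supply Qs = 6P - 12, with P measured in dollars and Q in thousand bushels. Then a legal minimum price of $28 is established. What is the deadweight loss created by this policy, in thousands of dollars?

0

Setting quantity demanded equal to quantity supplied, 191 - P = 6P - 12, gives P* = 29 and Q* = 162.
Since 28 is below P* = 29, the floor does not bind and the free-market outcome prevails.
Since the control does not bind, no trades are prevented and deadweight loss is zero.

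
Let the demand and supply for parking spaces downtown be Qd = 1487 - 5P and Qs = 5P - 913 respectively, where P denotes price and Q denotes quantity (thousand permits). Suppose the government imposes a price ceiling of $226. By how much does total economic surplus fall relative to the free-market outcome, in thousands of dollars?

Setting quantity demanded equal to quantity supplied, 1487 - 5P = 5P - 913, gives P* = 240 and Q* = 287.
Since 226 < 240, the ceiling is binding.
At P = 226: Qd = 1487 - 5·226 = 357 and Qs = 5·226 - 913 = 217.
Quantity traded falls to 217. At Q = 217 the demand price is (1487 - 217)/5 = 254 and the supply price is (913 + 217)/5 = 226.
Deadweight loss = ½ · (254 - 226) · (287 - 217) = ½ · 28 · 70 = 980.

980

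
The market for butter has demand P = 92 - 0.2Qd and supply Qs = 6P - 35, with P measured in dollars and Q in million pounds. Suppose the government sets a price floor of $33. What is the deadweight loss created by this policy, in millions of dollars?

Rearranging demand gives Qd = 460 - 5P. Setting quantity demanded equal to quantity supplied, 460 - 5P = 6P - 35, gives P* = 45 and Q* = 235.
The floor of 33 is below the equilibrium price 45, so it is not binding; the market clears at P* = 45, Q* = 235.
Since the control does not bind, no trades are prevented and deadweight loss is zero.

0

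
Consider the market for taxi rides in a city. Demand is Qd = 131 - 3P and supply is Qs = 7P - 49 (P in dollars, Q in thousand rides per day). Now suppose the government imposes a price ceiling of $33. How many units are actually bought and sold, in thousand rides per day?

77

Equilibrium: 131 - 3P = 7P - 49, so 180 = 10P and P* = 18, Q* = 77.
The ceiling of 33 is above the equilibrium price 18, so it is not binding; the market clears at P* = 18, Q* = 77.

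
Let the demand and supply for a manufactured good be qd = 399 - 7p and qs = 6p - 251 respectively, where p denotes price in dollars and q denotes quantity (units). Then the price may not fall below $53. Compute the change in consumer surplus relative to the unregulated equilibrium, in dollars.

-115.5

Without the control the market clears where 399 - 7p = 6p - 251, i.e. p* = 50 and q* = 49.
Since 53 > 50, the floor is binding.
At p = 53: qd = 399 - 7·53 = 28 and qs = 6·53 - 251 = 67.
Consumer surplus without the control is ½ · (57 - 50) · 49 = 171.5.
With the floor, consumers buy 28 units at 53, so CS = ½ · (57 - 53) · 28 = 56.
Change in consumer surplus = 56 - 171.5 = -115.5.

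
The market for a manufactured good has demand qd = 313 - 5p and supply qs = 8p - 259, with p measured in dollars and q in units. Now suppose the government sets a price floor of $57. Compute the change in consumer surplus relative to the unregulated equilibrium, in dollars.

In a free market, 313 - 5p = 8p - 259 gives the equilibrium p* = 44, q* = 93.
Since 57 > 44, the floor is binding.
At p = 57: qd = 313 - 5·57 = 28 and qs = 8·57 - 259 = 197.
Consumer surplus without the control is ½ · (62.6 - 44) · 93 = 864.9.
With the floor, consumers buy 28 units at 57, so CS = ½ · (62.6 - 57) · 28 = 78.4.
Change in consumer surplus = 78.4 - 864.9 = -786.5.

-786.5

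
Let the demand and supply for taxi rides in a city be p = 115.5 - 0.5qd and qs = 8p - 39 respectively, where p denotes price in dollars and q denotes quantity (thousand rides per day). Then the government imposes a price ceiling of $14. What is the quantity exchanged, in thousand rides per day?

Rearranging demand gives qd = 231 - 2p. In a free market, 231 - 2p = 8p - 39 gives the equilibrium p* = 27, q* = 177.
The ceiling of 14 is below the equilibrium price 27, so it binds.
At p = 14: qd = 231 - 2·14 = 203 and qs = 8·14 - 39 = 73.
The quantity actually transacted is the short side, supply: 73.

73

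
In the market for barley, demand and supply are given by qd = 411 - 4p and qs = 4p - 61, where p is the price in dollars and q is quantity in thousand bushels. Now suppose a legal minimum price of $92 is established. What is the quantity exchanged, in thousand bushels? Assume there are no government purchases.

Setting quantity demanded equal to quantity supplied, 411 - 4p = 4p - 61, gives p* = 59 and q* = 175.
Because the floor (92) lies above the market-clearing price, it is binding.
At p = 92: qd = 411 - 4·92 = 43 and qs = 4·92 - 61 = 307.
The quantity actually transacted is the short side, demand: 43.

43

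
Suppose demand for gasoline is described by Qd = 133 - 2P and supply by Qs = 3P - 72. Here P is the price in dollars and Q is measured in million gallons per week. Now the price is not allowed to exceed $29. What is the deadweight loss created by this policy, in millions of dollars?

Without the control the market clears where 133 - 2P = 3P - 72, i.e. P* = 41 and Q* = 51.
Since 29 < 41, the ceiling is binding.
At P = 29: Qd = 133 - 2·29 = 75 and Qs = 3·29 - 72 = 15.
Quantity traded falls to 15. At Q = 15 the demand price is (133 - 15)/2 = 59 and the supply price is (72 + 15)/3 = 29.
Deadweight loss = ½ · (59 - 29) · (51 - 15) = ½ · 30 · 36 = 540.

540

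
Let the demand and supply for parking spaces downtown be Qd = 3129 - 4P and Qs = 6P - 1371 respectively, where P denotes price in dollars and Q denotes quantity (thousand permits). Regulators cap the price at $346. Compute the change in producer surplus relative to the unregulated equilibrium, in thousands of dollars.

Without the control the market clears where 3129 - 4P = 6P - 1371, i.e. P* = 450 and Q* = 1329.
Because the ceiling (346) lies below the market-clearing price, it is binding.
At P = 346: Qd = 3129 - 4·346 = 1745 and Qs = 6·346 - 1371 = 705.
Producer surplus without the control is ½ · (450 - 228.5) · 1329 = 147186.75.
With the ceiling, producers sell 705 units at 346, so PS = ½ · (346 - 228.5) · 705 = 41418.75.
Change in producer surplus = 41418.75 - 147186.75 = -105768.

-105768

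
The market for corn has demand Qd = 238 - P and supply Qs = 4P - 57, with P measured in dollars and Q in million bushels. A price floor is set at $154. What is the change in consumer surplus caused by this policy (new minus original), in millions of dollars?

In a free market, 238 - P = 4P - 57 gives the equilibrium P* = 59, Q* = 179.
The floor of 154 is above the equilibrium price 59, so it binds.
At P = 154: Qd = 238 - 154 = 84 and Qs = 4·154 - 57 = 559.
Consumer surplus without the control is ½ · (238 - 59) · 179 = 16020.5.
With the floor, consumers buy 84 units at 154, so CS = ½ · (238 - 154) · 84 = 3528.
Change in consumer surplus = 3528 - 16020.5 = -12492.5.

-12492.5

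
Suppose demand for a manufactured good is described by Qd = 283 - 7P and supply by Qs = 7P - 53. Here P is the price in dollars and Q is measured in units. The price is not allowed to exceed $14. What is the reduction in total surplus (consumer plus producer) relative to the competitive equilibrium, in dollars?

700

In a free market, 283 - 7P = 7P - 53 gives the equilibrium P* = 24, Q* = 115.
The ceiling of 14 is below the equilibrium price 24, so it binds.
At P = 14: Qd = 283 - 7·14 = 185 and Qs = 7·14 - 53 = 45.
Quantity traded falls to 45. At Q = 45 the demand price is (283 - 45)/7 = 34 and the supply price is (53 + 45)/7 = 14.
Deadweight loss = ½ · (34 - 14) · (115 - 45) = ½ · 20 · 70 = 700.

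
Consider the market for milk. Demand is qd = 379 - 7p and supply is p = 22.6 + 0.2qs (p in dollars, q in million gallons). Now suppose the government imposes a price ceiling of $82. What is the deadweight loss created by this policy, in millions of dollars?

0

Rearranging supply gives qs = 5p - 113. In a free market, 379 - 7p = 5p - 113 gives the equilibrium p* = 41, q* = 92.
Since 82 is above p* = 41, the ceiling does not bind and the free-market outcome prevails.
Since the control does not bind, no trades are prevented and deadweight loss is zero.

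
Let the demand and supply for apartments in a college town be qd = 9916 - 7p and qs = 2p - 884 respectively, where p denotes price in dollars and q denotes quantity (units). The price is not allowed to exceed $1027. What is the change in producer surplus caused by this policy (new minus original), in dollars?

-232339

In a free market, 9916 - 7p = 2p - 884 gives the equilibrium p* = 1200, q* = 1516.
Since 1027 < 1200, the ceiling is binding.
At p = 1027: qd = 9916 - 7·1027 = 2727 and qs = 2·1027 - 884 = 1170.
Producer surplus without the control is ½ · (1200 - 442) · 1516 = 574564.
With the ceiling, producers sell 1170 units at 1027, so PS = ½ · (1027 - 442) · 1170 = 342225.
Change in producer surplus = 342225 - 574564 = -232339.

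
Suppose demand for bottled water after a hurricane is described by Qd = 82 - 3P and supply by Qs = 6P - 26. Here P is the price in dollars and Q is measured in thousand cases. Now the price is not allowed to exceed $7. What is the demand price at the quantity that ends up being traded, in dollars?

22

In a free market, 82 - 3P = 6P - 26 gives the equilibrium P* = 12, Q* = 46.
The ceiling of 7 is below the equilibrium price 12, so it binds.
At P = 7: Qd = 82 - 3·7 = 61 and Qs = 6·7 - 26 = 16.
Only 16 units reach the market. On the demand curve, the marginal buyer's willingness to pay at Q = 16 is (82 - 16)/3 = 22.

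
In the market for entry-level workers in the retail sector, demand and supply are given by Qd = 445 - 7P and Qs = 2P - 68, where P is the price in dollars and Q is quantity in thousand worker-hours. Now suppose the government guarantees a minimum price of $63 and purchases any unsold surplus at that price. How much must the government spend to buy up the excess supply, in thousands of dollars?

3402

Setting quantity demanded equal to quantity supplied, 445 - 7P = 2P - 68, gives P* = 57 and Q* = 46.
Because the floor (63) lies above the market-clearing price, it is binding.
At P = 63: Qd = 445 - 7·63 = 4 and Qs = 2·63 - 68 = 58.
Surplus = Qs - Qd = 54.
Government expenditure = surplus × support price = 54 × 63 = 3402.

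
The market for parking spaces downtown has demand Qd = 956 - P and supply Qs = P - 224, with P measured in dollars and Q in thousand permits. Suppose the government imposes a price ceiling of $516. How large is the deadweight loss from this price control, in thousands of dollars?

In a free market, 956 - P = P - 224 gives the equilibrium P* = 590, Q* = 366.
The ceiling of 516 is below the equilibrium price 590, so it binds.
At P = 516: Qd = 956 - 516 = 440 and Qs = 516 - 224 = 292.
Quantity traded falls to 292. At Q = 292 the demand price is 956 - 292 = 664 and the supply price is 224 + 292 = 516.
Deadweight loss = ½ · (664 - 516) · (366 - 292) = ½ · 148 · 74 = 5476.

5476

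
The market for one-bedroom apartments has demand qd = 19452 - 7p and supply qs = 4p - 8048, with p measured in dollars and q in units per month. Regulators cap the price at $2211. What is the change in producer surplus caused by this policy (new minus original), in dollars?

Without the control the market clears where 19452 - 7p = 4p - 8048, i.e. p* = 2500 and q* = 1952.
Since 2211 < 2500, the ceiling is binding.
At p = 2211: qd = 19452 - 7·2211 = 3975 and qs = 4·2211 - 8048 = 796.
Producer surplus without the control is ½ · (2500 - 2012) · 1952 = 476288.
With the ceiling, producers sell 796 units at 2211, so PS = ½ · (2211 - 2012) · 796 = 79202.
Change in producer surplus = 79202 - 476288 = -397086.

-397086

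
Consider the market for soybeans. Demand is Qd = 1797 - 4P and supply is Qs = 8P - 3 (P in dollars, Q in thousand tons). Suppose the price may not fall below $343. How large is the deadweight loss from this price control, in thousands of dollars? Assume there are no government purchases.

111747

In a free market, 1797 - 4P = 8P - 3 gives the equilibrium P* = 150, Q* = 1197.
Because the floor (343) lies above the market-clearing price, it is binding.
At P = 343: Qd = 1797 - 4·343 = 425 and Qs = 8·343 - 3 = 2741.
Quantity traded falls to 425. At Q = 425 the demand price is (1797 - 425)/4 = 343 and the supply price is (3 + 425)/8 = 53.5.
Deadweight loss = ½ · (343 - 53.5) · (1197 - 425) = ½ · 289.5 · 772 = 111747.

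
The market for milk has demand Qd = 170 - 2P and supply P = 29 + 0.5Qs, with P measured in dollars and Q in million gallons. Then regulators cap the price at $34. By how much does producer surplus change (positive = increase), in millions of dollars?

-759

Rearranging supply gives Qs = 2P - 58. In a free market, 170 - 2P = 2P - 58 gives the equilibrium P* = 57, Q* = 56.
Because the ceiling (34) lies below the market-clearing price, it is binding.
At P = 34: Qd = 170 - 2·34 = 102 and Qs = 2·34 - 58 = 10.
Producer surplus without the control is ½ · (57 - 29) · 56 = 784.
With the ceiling, producers sell 10 units at 34, so PS = ½ · (34 - 29) · 10 = 25.
Change in producer surplus = 25 - 784 = -759.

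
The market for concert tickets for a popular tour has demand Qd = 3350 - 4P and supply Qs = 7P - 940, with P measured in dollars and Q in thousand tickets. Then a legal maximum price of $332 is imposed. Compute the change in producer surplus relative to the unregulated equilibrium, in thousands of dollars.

Without the control the market clears where 3350 - 4P = 7P - 940, i.e. P* = 390 and Q* = 1790.
Since 332 < 390, the ceiling is binding.
At P = 332: Qd = 3350 - 4·332 = 2022 and Qs = 7·332 - 940 = 1384.
Producer surplus without the control is ½ · (390 - 940/7) · 1790 = 1602050/7.
With the ceiling, producers sell 1384 units at 332, so PS = ½ · (332 - 940/7) · 1384 = 957728/7.
Change in producer surplus = 957728/7 - 1602050/7 = -92046.

-92046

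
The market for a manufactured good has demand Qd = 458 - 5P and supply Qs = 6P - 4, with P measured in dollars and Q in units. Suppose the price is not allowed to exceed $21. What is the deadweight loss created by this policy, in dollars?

Without the control the market clears where 458 - 5P = 6P - 4, i.e. P* = 42 and Q* = 248.
Because the ceiling (21) lies below the market-clearing price, it is binding.
At P = 21: Qd = 458 - 5·21 = 353 and Qs = 6·21 - 4 = 122.
Quantity traded falls to 122. At Q = 122 the demand price is (458 - 122)/5 = 67.2 and the supply price is (4 + 122)/6 = 21.
Deadweight loss = ½ · (67.2 - 21) · (248 - 122) = ½ · 46.2 · 126 = 2910.6.

2910.6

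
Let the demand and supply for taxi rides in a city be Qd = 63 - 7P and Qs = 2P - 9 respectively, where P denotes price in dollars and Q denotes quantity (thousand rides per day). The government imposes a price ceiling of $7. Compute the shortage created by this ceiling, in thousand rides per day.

9

In a free market, 63 - 7P = 2P - 9 gives the equilibrium P* = 8, Q* = 7.
Because the ceiling (7) lies below the market-clearing price, it is binding.
At P = 7: Qd = 63 - 7·7 = 14 and Qs = 2·7 - 9 = 5.
Shortage = Qd - Qs = 14 - 5 = 9.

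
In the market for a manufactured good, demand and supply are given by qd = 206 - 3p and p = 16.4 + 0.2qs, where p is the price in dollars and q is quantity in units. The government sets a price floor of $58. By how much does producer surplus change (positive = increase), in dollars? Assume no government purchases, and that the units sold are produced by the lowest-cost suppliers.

Rearranging supply gives qs = 5p - 82. Equilibrium: 206 - 3p = 5p - 82, so 288 = 8p and p* = 36, q* = 98.
The floor of 58 is above the equilibrium price 36, so it binds.
At p = 58: qd = 206 - 3·58 = 32 and qs = 5·58 - 82 = 208.
Producer surplus without the control is ½ · (36 - 16.4) · 98 = 960.4.
With the floor, 32 units are sold at 58. The supply price at q = 32 is 22.8, so PS = ½ · [(58 - 16.4) + (58 - 22.8)] · 32 = 1228.8.
Change in producer surplus = 1228.8 - 960.4 = 268.4.

268.4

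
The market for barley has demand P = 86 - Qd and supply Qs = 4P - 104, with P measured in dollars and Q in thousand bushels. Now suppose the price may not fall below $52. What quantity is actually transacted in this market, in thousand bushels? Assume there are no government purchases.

34

Rearranging demand gives Qd = 86 - P. Without the control the market clears where 86 - P = 4P - 104, i.e. P* = 38 and Q* = 48.
Since 52 > 38, the floor is binding.
At P = 52: Qd = 86 - 52 = 34 and Qs = 4·52 - 104 = 104.
The quantity actually transacted is the short side, demand: 34.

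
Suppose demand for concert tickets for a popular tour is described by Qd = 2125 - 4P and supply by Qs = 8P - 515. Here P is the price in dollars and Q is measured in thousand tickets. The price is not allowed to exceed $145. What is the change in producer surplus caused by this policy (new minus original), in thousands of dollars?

-70875

Without the control the market clears where 2125 - 4P = 8P - 515, i.e. P* = 220 and Q* = 1245.
The ceiling of 145 is below the equilibrium price 220, so it binds.
At P = 145: Qd = 2125 - 4·145 = 1545 and Qs = 8·145 - 515 = 645.
Producer surplus without the control is ½ · (220 - 64.375) · 1245 = 96876.5625.
With the ceiling, producers sell 645 units at 145, so PS = ½ · (145 - 64.375) · 645 = 26001.5625.
Change in producer surplus = 26001.5625 - 96876.5625 = -70875.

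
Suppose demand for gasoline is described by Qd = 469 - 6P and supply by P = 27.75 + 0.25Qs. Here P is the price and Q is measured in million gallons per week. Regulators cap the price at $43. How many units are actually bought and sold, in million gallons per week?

61

Rearranging supply gives Qs = 4P - 111. In a free market, 469 - 6P = 4P - 111 gives the equilibrium P* = 58, Q* = 121.
Since 43 < 58, the ceiling is binding.
At P = 43: Qd = 469 - 6·43 = 211 and Qs = 4·43 - 111 = 61.
The quantity actually transacted is the short side, supply: 61.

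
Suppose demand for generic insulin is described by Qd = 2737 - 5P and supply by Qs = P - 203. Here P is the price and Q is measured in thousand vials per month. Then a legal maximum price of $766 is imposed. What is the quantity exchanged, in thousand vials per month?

Without the control the market clears where 2737 - 5P = P - 203, i.e. P* = 490 and Q* = 287.
Since 766 is above P* = 490, the ceiling does not bind and the free-market outcome prevails.

287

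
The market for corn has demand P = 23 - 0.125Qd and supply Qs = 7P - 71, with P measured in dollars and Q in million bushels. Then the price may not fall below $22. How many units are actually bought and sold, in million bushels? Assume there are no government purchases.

Rearranging demand gives Qd = 184 - 8P. In a free market, 184 - 8P = 7P - 71 gives the equilibrium P* = 17, Q* = 48.
Since 22 > 17, the floor is binding.
At P = 22: Qd = 184 - 8·22 = 8 and Qs = 7·22 - 71 = 83.
The quantity actually transacted is the short side, demand: 8.

8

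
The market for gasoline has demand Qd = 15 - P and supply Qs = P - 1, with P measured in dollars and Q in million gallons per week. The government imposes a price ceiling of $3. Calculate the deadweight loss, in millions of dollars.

Without the control the market clears where 15 - P = P - 1, i.e. P* = 8 and Q* = 7.
Since 3 < 8, the ceiling is binding.
At P = 3: Qd = 15 - 3 = 12 and Qs = 3 - 1 = 2.
Quantity traded falls to 2. At Q = 2 the demand price is 15 - 2 = 13 and the supply price is 1 + 2 = 3.
Deadweight loss = ½ · (13 - 3) · (7 - 2) = ½ · 10 · 5 = 25.

25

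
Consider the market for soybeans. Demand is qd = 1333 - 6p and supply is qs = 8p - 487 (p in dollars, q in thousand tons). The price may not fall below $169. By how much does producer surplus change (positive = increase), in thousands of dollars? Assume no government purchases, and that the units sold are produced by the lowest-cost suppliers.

Without the control the market clears where 1333 - 6p = 8p - 487, i.e. p* = 130 and q* = 553.
Since 169 > 130, the floor is binding.
At p = 169: qd = 1333 - 6·169 = 319 and qs = 8·169 - 487 = 865.
Producer surplus without the control is ½ · (130 - 60.875) · 553 = 19113.0625.
With the floor, 319 units are sold at 169. The supply price at q = 319 is 100.75, so PS = ½ · [(169 - 60.875) + (169 - 100.75)] · 319 = 28131.8125.
Change in producer surplus = 28131.8125 - 19113.0625 = 9018.75.

9018.75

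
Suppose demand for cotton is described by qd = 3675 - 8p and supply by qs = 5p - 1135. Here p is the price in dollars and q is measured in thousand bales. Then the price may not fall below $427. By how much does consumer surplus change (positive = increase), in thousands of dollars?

-27759

Without the control the market clears where 3675 - 8p = 5p - 1135, i.e. p* = 370 and q* = 715.
The floor of 427 is above the equilibrium price 370, so it binds.
At p = 427: qd = 3675 - 8·427 = 259 and qs = 5·427 - 1135 = 1000.
Consumer surplus without the control is ½ · (459.375 - 370) · 715 = 31951.5625.
With the floor, consumers buy 259 units at 427, so CS = ½ · (459.375 - 427) · 259 = 4192.5625.
Change in consumer surplus = 4192.5625 - 31951.5625 = -27759.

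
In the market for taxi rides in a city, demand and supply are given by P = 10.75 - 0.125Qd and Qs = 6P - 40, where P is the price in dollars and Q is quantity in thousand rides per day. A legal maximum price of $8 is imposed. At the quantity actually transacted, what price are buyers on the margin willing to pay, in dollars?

Rearranging demand gives Qd = 86 - 8P. Setting quantity demanded equal to quantity supplied, 86 - 8P = 6P - 40, gives P* = 9 and Q* = 14.
Since 8 < 9, the ceiling is binding.
At P = 8: Qd = 86 - 8·8 = 22 and Qs = 6·8 - 40 = 8.
Only 8 units reach the market. On the demand curve, the marginal buyer's willingness to pay at Q = 8 is (86 - 8)/8 = 9.75.

9.75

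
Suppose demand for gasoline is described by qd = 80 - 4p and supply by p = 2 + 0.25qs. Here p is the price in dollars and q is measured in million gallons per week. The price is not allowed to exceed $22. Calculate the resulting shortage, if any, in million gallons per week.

0

Rearranging supply gives qs = 4p - 8. In a free market, 80 - 4p = 4p - 8 gives the equilibrium p* = 11, q* = 36.
The ceiling of 22 is above the equilibrium price 11, so it is not binding; the market clears at p* = 11, q* = 36.
Since the control does not bind, there is no shortage.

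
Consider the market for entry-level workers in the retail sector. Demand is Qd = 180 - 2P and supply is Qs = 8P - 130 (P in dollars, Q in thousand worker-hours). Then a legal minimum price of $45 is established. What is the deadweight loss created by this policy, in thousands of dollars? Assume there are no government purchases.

Setting quantity demanded equal to quantity supplied, 180 - 2P = 8P - 130, gives P* = 31 and Q* = 118.
The floor of 45 is above the equilibrium price 31, so it binds.
At P = 45: Qd = 180 - 2·45 = 90 and Qs = 8·45 - 130 = 230.
Quantity traded falls to 90. At Q = 90 the demand price is (180 - 90)/2 = 45 and the supply price is (130 + 90)/8 = 27.5.
Deadweight loss = ½ · (45 - 27.5) · (118 - 90) = ½ · 17.5 · 28 = 245.

245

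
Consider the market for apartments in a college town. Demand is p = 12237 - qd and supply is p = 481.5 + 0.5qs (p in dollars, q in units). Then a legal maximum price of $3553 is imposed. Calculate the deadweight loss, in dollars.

2152227

Rearranging demand gives qd = 12237 - p; rearranging supply gives qs = 2p - 963. Without the control the market clears where 12237 - p = 2p - 963, i.e. p* = 4400 and q* = 7837.
Because the ceiling (3553) lies below the market-clearing price, it is binding.
At p = 3553: qd = 12237 - 3553 = 8684 and qs = 2·3553 - 963 = 6143.
Quantity traded falls to 6143. At q = 6143 the demand price is 12237 - 6143 = 6094 and the supply price is (963 + 6143)/2 = 3553.
Deadweight loss = ½ · (6094 - 3553) · (7837 - 6143) = ½ · 2541 · 1694 = 2152227.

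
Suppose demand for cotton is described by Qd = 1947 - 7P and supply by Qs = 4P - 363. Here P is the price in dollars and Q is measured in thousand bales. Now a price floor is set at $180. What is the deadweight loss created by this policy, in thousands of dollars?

Without the control the market clears where 1947 - 7P = 4P - 363, i.e. P* = 210 and Q* = 477.
Since 180 is below P* = 210, the floor does not bind and the free-market outcome prevails.
Since the control does not bind, no trades are prevented and deadweight loss is zero.

0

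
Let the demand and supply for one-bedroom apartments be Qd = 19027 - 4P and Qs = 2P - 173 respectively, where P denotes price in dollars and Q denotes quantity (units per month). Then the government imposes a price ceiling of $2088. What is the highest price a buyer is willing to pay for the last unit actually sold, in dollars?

3756

Setting quantity demanded equal to quantity supplied, 19027 - 4P = 2P - 173, gives P* = 3200 and Q* = 6227.
Since 2088 < 3200, the ceiling is binding.
At P = 2088: Qd = 19027 - 4·2088 = 10675 and Qs = 2·2088 - 173 = 4003.
Only 4003 units reach the market. On the demand curve, the marginal buyer's willingness to pay at Q = 4003 is (19027 - 4003)/4 = 3756.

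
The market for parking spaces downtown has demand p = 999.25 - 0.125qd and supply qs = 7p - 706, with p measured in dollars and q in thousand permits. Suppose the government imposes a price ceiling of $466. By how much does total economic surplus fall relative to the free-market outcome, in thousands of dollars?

85286.25

Rearranging demand gives qd = 7994 - 8p. Equilibrium: 7994 - 8p = 7p - 706, so 8700 = 15p and p* = 580, q* = 3354.
Since 466 < 580, the ceiling is binding.
At p = 466: qd = 7994 - 8·466 = 4266 and qs = 7·466 - 706 = 2556.
Quantity traded falls to 2556. At q = 2556 the demand price is (7994 - 2556)/8 = 679.75 and the supply price is (706 + 2556)/7 = 466.
Deadweight loss = ½ · (679.75 - 466) · (3354 - 2556) = ½ · 213.75 · 798 = 85286.25.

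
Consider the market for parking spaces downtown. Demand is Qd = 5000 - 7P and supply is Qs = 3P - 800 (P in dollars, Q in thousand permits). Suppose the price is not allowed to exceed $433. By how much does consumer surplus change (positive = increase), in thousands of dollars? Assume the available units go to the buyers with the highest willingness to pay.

Without the control the market clears where 5000 - 7P = 3P - 800, i.e. P* = 580 and Q* = 940.
Because the ceiling (433) lies below the market-clearing price, it is binding.
At P = 433: Qd = 5000 - 7·433 = 1969 and Qs = 3·433 - 800 = 499.
Consumer surplus without the control is ½ · (5000/7 - 580) · 940 = 441800/7.
With the ceiling, 499 units are sold at 433 (assume they go to the highest-value buyers). The demand price at Q = 499 is 643, so CS = ½ · [(5000/7 - 433) + (643 - 433)] · 499 = 1716061/14.
Change in consumer surplus = 1716061/14 - 441800/7 = 59461.5.

59461.5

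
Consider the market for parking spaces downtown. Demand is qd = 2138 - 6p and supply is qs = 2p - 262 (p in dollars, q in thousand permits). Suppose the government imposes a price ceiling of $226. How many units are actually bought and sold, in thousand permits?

190

Setting quantity demanded equal to quantity supplied, 2138 - 6p = 2p - 262, gives p* = 300 and q* = 338.
The ceiling of 226 is below the equilibrium price 300, so it binds.
At p = 226: qd = 2138 - 6·226 = 782 and qs = 2·226 - 262 = 190.
The quantity actually transacted is the short side, supply: 190.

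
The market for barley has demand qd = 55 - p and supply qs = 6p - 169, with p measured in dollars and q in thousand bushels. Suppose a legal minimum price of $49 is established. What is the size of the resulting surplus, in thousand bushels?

Without the control the market clears where 55 - p = 6p - 169, i.e. p* = 32 and q* = 23.
The floor of 49 is above the equilibrium price 32, so it binds.
At p = 49: qd = 55 - 49 = 6 and qs = 6·49 - 169 = 125.
Surplus = qs - qd = 125 - 6 = 119.

119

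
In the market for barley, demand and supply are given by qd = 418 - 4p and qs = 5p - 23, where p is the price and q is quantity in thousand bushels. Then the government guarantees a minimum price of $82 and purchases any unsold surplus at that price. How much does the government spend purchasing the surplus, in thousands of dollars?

Equilibrium: 418 - 4p = 5p - 23, so 441 = 9p and p* = 49, q* = 222.
Because the floor (82) lies above the market-clearing price, it is binding.
At p = 82: qd = 418 - 4·82 = 90 and qs = 5·82 - 23 = 387.
Surplus = qs - qd = 297.
Government expenditure = surplus × support price = 297 × 82 = 24354.

24354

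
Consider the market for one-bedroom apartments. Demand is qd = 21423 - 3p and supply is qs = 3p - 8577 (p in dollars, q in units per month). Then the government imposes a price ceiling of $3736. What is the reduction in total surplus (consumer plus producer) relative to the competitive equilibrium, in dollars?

In a free market, 21423 - 3p = 3p - 8577 gives the equilibrium p* = 5000, q* = 6423.
Because the ceiling (3736) lies below the market-clearing price, it is binding.
At p = 3736: qd = 21423 - 3·3736 = 10215 and qs = 3·3736 - 8577 = 2631.
Quantity traded falls to 2631. At q = 2631 the demand price is (21423 - 2631)/3 = 6264 and the supply price is (8577 + 2631)/3 = 3736.
Deadweight loss = ½ · (6264 - 3736) · (6423 - 2631) = ½ · 2528 · 3792 = 4793088.

4793088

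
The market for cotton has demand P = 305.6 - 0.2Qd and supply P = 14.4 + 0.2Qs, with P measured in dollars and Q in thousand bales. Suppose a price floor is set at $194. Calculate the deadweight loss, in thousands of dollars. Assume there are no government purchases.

Rearranging demand gives Qd = 1528 - 5P; rearranging supply gives Qs = 5P - 72. Setting quantity demanded equal to quantity supplied, 1528 - 5P = 5P - 72, gives P* = 160 and Q* = 728.
Because the floor (194) lies above the market-clearing price, it is binding.
At P = 194: Qd = 1528 - 5·194 = 558 and Qs = 5·194 - 72 = 898.
Quantity traded falls to 558. At Q = 558 the demand price is (1528 - 558)/5 = 194 and the supply price is (72 + 558)/5 = 126.
Deadweight loss = ½ · (194 - 126) · (728 - 558) = ½ · 68 · 170 = 5780.

5780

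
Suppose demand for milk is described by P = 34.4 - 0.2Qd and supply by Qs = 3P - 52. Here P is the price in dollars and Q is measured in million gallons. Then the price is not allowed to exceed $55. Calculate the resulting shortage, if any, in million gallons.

Rearranging demand gives Qd = 172 - 5P. Setting quantity demanded equal to quantity supplied, 172 - 5P = 3P - 52, gives P* = 28 and Q* = 32.
The ceiling of 55 is above the equilibrium price 28, so it is not binding; the market clears at P* = 28, Q* = 32.
Since the control does not bind, there is no shortage.

0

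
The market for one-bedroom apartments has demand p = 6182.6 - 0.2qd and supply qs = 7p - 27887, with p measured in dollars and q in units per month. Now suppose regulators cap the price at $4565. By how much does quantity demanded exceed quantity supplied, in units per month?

Rearranging demand gives qd = 30913 - 5p. Without the control the market clears where 30913 - 5p = 7p - 27887, i.e. p* = 4900 and q* = 6413.
Because the ceiling (4565) lies below the market-clearing price, it is binding.
At p = 4565: qd = 30913 - 5·4565 = 8088 and qs = 7·4565 - 27887 = 4068.
Shortage = qd - qs = 8088 - 4068 = 4020.

4020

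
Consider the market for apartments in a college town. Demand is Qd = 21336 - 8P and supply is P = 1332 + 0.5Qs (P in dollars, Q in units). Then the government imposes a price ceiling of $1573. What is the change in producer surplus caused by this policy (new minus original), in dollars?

-1082543

Rearranging supply gives Qs = 2P - 2664. Setting quantity demanded equal to quantity supplied, 21336 - 8P = 2P - 2664, gives P* = 2400 and Q* = 2136.
Since 1573 < 2400, the ceiling is binding.
At P = 1573: Qd = 21336 - 8·1573 = 8752 and Qs = 2·1573 - 2664 = 482.
Producer surplus without the control is ½ · (2400 - 1332) · 2136 = 1140624.
With the ceiling, producers sell 482 units at 1573, so PS = ½ · (1573 - 1332) · 482 = 58081.
Change in producer surplus = 58081 - 1140624 = -1082543.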